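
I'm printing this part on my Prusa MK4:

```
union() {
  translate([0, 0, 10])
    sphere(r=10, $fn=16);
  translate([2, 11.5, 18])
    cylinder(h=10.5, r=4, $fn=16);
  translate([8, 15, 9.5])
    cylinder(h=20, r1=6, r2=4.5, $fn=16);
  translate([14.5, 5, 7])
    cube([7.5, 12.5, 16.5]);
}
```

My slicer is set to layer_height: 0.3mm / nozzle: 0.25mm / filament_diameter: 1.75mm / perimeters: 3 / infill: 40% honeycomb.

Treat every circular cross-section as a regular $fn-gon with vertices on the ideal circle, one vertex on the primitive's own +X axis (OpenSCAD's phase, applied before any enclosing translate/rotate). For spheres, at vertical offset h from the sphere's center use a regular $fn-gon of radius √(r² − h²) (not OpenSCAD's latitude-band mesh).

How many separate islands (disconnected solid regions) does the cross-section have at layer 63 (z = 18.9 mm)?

3

At z = 18.9 mm: the r=10 sphere contributes a regular 16-gon of circumradius √(10²−8.9²) = 4.560; the cylinder at (2, 11.5): section is a regular 16-gon, circumradius r=4; the cone at (8, 15) contributes a regular 16-gon of circumradius 5.295 (interpolated between r1=6 and r2=4.5 at t=0.470); the cube at (14.5, 5) (footprint 7.5×12.5) is included at this height; Combining (union): the regions partially overlap (shared area 9.02 mm²), so overlapping operands fuse into one piece — 3 connected regions. Overall, the cross-section has 3 separate islands. Island count = 3.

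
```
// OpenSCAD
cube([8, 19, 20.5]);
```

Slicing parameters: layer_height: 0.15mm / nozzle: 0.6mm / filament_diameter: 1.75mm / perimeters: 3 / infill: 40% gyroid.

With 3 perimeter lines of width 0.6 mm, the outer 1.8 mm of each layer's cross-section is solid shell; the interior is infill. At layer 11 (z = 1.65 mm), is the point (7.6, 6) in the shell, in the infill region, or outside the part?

shell

At z = 1.65 mm: the cube is present — its section is the full 8×19 rectangle. Overall, the cross-section is a single solid region. The nearest boundary edge runs (8.00, 0.00)→(8.00, 19.00); distance from the point to it = 0.40 mm. The point is inside the cross-section, 0.40 mm from the nearest boundary — within the 1.8 mm shell band (3 × 0.6).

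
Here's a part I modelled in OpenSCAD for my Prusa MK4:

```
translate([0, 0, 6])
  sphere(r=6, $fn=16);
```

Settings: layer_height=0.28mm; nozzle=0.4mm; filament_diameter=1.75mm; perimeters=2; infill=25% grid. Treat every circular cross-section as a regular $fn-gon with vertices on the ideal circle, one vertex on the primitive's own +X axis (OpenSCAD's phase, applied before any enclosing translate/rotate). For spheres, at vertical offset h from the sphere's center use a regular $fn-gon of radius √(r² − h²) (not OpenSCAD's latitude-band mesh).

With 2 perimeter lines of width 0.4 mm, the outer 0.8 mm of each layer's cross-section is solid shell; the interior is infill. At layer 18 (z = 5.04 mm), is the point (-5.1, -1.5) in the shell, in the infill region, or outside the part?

shell

At z = 5.04 mm: the r=6 sphere contributes a regular 16-gon of circumradius √(6²−0.96²) = 5.923. Overall, the cross-section is a single solid region. The nearest boundary edge runs (-5.92, 0.00)→(-5.47, -2.27); distance from the point to it = 0.51 mm. The point is inside the cross-section, 0.51 mm from the nearest boundary — within the 0.8 mm shell band (2 × 0.4).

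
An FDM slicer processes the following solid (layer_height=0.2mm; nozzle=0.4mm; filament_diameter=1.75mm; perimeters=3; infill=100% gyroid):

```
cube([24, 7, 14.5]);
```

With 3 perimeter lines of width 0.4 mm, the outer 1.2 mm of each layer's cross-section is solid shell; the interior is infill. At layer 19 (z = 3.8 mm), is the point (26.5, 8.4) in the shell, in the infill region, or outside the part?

At z = 3.8 mm: the 24×7 cube contributes its full rectangle. Overall, the cross-section is a single solid region. The nearest boundary edge runs (24.00, 0.00)→(24.00, 7.00); distance from the point to it = 2.87 mm. The point is not inside any of the regions above, so it lies outside the cross-section (2.87 mm from the nearest boundary).

outside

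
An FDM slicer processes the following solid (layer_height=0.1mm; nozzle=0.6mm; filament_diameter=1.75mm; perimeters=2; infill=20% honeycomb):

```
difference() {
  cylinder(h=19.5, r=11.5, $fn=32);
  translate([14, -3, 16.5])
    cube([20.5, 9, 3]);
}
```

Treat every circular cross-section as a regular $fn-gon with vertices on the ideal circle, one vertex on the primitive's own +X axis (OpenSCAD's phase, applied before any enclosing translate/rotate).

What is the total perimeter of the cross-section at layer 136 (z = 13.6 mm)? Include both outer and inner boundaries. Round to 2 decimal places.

At z = 13.6 mm: the cylinder: section is a regular 32-gon, circumradius r=11.5 (perimeter = 2·32·11.500·sin(180°/32) = 72.14 mm); the cube at (14, -3) is not intersected at this z (z outside [16.5, 19.5]); After the difference (first − rest): none of the subtracted shapes is present at this height, so the r=11.5 cylinder is unchanged — boundary = 72.14 mm. Overall, the cross-section is a single solid region. Total boundary length (outer) = 72.14 mm.

72.14 mm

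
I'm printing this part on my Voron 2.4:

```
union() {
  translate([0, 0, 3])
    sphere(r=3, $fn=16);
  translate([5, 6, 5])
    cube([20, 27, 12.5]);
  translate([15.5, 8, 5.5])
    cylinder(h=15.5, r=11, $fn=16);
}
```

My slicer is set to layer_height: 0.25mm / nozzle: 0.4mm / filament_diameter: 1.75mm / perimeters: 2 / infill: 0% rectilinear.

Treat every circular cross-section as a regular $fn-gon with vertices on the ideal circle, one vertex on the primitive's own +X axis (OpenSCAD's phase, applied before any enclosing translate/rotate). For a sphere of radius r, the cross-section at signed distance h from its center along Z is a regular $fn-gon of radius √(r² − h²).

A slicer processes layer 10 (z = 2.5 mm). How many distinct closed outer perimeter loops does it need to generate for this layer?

1

At z = 2.5 mm: the sphere: section is a regular 16-gon, circumradius = √(r²−h²) = √(3²−0.5²) = 2.958; the cube at (5, 6) does not reach this height (z outside [5, 17.5]); the cylinder at (15.5, 8) does not reach this height (z outside [5.5, 21]); Merging all regions: only the r=3 sphere is present, so the union is just that shape — 1 connected region. The result has 1 disconnected region.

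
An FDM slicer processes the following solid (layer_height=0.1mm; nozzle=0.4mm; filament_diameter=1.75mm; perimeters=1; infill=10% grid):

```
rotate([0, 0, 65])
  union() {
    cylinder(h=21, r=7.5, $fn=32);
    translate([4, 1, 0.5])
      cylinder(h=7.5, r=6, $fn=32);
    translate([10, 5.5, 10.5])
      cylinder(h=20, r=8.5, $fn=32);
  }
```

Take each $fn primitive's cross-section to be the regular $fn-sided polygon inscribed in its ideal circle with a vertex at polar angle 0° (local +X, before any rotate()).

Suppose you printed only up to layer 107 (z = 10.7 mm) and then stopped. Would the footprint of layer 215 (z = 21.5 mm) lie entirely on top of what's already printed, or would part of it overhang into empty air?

Compare the two slices. At z = 10.7: the r=7.5 cylinder gives a regular 32-gon of circumradius 7.5 (constant along its height) (area = (32/2)·7.500²·sin(360°/32) = 175.58 mm²); the cylinder at (4, 1) does not reach this height (z outside [0.5, 8]); the cylinder at (10, 5.5): section is a regular 32-gon, circumradius r=8.5 (area = (32/2)·8.500²·sin(360°/32) = 225.52 mm²); Combining (union): the regions partially overlap — summed areas 401.11 mm² minus the doubly-counted overlap 34.68 mm² gives 366.43 mm² — area = 366.43 mm²; (rotated 65° about Z; rotation is an isometry so areas/perimeters/island counts are preserved). At z = 21.5: the cylinder is not intersected at this z (z outside [0, 21]); the cylinder at (4, 1) does not reach this height (z outside [0.5, 8]); the r=8.5 cylinder at (10, 5.5) gives a regular 32-gon of circumradius 8.5 (constant along its height) (area = (32/2)·8.500²·sin(360°/32) = 225.52 mm²); Taking the union: only the r=8.5 cylinder at (10, 5.5) is present, so the union is just that shape — area = 225.52 mm²; (rotated 65° about Z; rotation is an isometry so areas/perimeters/island counts are preserved). Checking containment: the cross-section at z = 21.5 is a subset of the cross-section at z = 10.7.

entirely on top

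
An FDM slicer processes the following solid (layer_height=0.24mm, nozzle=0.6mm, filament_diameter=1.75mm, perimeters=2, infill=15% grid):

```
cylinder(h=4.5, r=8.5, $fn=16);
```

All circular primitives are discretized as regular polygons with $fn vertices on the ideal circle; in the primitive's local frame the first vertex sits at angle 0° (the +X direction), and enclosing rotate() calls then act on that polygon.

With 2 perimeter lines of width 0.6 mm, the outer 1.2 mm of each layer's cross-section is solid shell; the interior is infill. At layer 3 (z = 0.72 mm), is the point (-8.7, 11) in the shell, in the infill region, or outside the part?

At z = 0.72 mm: the r=8.5 cylinder gives a regular 16-gon of circumradius 8.5 (constant along its height). Overall, the cross-section is a single solid region. The nearest boundary edge runs (-3.25, 7.85)→(-6.01, 6.01); distance from the point to it = 5.64 mm. The point is not inside any of the regions above, so it lies outside the cross-section (5.64 mm from the nearest boundary).

outside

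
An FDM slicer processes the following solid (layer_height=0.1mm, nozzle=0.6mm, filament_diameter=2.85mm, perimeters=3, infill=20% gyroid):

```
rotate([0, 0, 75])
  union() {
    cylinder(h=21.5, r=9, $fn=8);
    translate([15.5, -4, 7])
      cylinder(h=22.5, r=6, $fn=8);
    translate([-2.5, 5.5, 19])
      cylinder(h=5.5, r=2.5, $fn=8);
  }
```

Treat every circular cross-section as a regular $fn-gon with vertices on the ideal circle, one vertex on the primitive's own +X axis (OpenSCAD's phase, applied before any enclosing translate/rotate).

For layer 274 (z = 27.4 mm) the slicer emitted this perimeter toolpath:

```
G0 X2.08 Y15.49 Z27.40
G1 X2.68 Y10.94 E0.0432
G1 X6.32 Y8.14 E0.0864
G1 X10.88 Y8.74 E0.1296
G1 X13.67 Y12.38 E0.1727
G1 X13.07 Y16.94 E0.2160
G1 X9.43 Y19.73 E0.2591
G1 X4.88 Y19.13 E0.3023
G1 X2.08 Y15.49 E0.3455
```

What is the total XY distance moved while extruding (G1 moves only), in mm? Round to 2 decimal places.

Sum the Euclidean lengths of each G1 segment: total = 36.73 mm.

36.73 mm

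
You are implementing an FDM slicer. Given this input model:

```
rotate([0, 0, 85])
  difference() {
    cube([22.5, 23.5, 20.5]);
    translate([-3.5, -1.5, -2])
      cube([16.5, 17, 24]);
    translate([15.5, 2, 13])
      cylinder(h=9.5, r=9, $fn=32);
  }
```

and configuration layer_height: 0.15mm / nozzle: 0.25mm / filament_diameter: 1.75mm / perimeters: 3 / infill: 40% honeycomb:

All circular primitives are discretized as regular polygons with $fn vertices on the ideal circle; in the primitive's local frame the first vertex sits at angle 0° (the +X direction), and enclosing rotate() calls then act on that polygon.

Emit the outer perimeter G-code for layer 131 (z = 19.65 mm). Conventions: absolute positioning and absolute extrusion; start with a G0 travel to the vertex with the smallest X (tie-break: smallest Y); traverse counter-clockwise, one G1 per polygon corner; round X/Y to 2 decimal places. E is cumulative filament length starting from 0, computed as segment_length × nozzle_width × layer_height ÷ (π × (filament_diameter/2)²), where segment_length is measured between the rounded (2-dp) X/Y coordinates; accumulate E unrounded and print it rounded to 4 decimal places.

G0 X-23.41 Y2.05 Z19.65
G1 X-15.44 Y1.35 E0.1247
G1 X-14.31 Y14.30 E0.3274
G1 X-9.43 Y13.87 E0.4038
G1 X-9.59 Y14.64 E0.4160
G1 X-9.61 Y16.40 E0.4435
G1 X-9.28 Y18.13 E0.4709
G1 X-8.62 Y19.77 E0.4985
G1 X-7.66 Y21.25 E0.5260
G1 X-6.43 Y22.51 E0.5535
G1 X-5.60 Y23.08 E0.5692
G1 X-21.45 Y24.46 E0.8172
G1 X-23.41 Y2.05 E1.1679

At z = 19.65 mm: the cube is present — its section is the full 22.5×23.5 rectangle; the 16.5×17 cube at (-3.5, -1.5) contributes its full rectangle; the r=9 cylinder at (15.5, 2) contributes a regular 32-gon of circumradius 9; Taking the first minus the rest: starting from the 22.5×23.5 cube, the 16.5×17 cube at (-3.5, -1.5) partially overlaps it — only the 201.50 mm² overlap (of its 280.50 mm²) is removed, clipping the outline; the r=9 cylinder at (15.5, 2) partially overlaps it — only the 96.79 mm² overlap (of its 252.84 mm²) is removed, clipping the outline — 1 connected region; (whole slice rotated 85° about Z — lengths, areas and connectivity unchanged). The outline is a single polygon with 12 vertices. Extrusion per mm of travel: 0.25 × 0.15 / (π × 0.875²) = 0.015591. Accumulating E over each segment gives final E = 1.1679.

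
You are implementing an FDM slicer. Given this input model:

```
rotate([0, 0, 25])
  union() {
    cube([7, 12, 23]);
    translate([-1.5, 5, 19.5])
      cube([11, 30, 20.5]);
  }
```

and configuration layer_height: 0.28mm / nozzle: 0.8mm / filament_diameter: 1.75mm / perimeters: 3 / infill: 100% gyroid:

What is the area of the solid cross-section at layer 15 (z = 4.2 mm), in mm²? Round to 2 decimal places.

84.00 mm²

At z = 4.2 mm: the cube (footprint 7×12) is included at this height (area 84.00 mm²); the cube at (-1.5, 5) does not reach this height (z outside [19.5, 40]); Combining (union): only the 7×12 cube is present, so the union is just that shape — area = 84.00 mm²; (whole slice rotated 25° about Z — lengths, areas and connectivity unchanged). Overall, the cross-section is a single solid region. Net area = 84.00 mm².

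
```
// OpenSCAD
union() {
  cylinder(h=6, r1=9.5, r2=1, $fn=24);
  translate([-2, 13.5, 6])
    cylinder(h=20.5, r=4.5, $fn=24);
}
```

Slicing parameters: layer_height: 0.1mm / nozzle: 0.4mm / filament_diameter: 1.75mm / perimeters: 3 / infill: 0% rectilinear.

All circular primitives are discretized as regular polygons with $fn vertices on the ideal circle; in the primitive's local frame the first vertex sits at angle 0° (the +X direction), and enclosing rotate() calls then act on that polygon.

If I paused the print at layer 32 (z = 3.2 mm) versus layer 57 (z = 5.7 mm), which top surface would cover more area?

Layer 32 (z = 3.2): the cone contributes a regular 24-gon of circumradius 4.967 (interpolated between r1=9.5 and r2=1 at t=0.533) (area = (24/2)·4.967²·sin(360°/24) = 76.61 mm²); the cylinder at (-2, 13.5) does not reach this height (z outside [6, 26.5]); Combining (union): only the cone is present, so the union is just that shape — area = 76.61 mm². So its area = 76.61 mm². Layer 57 (z = 5.7): the cone: at t=0.950 of its height the radius interpolates to r₁+(r₂−r₁)t = 1.425, giving a regular 24-gon of that circumradius (area = (24/2)·1.425²·sin(360°/24) = 6.31 mm²); the cylinder at (-2, 13.5) is not intersected at this z (z outside [6, 26.5]); Taking the union: only the cone is present, so the union is just that shape — area = 6.31 mm². So its area = 6.31 mm². Layer 32 is larger (76.61 vs 6.31 mm²).

layer 32 (z = 3.2 mm)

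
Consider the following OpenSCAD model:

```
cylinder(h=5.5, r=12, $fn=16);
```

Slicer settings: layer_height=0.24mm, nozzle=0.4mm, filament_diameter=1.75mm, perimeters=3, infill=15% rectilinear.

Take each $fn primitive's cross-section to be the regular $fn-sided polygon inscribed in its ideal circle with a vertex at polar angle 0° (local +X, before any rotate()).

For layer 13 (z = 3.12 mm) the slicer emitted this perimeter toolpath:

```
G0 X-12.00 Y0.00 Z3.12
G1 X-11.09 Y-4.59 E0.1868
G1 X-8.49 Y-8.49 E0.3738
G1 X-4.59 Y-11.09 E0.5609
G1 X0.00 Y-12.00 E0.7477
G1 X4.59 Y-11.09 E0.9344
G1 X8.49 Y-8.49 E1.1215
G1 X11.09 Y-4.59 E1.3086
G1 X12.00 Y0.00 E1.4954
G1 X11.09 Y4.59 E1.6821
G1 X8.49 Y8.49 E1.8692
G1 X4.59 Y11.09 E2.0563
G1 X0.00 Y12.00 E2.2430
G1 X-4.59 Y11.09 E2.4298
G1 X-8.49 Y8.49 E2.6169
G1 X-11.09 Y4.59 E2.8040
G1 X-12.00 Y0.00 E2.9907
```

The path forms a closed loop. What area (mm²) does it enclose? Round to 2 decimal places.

Apply the shoelace formula to the sequence of (X, Y) vertices; enclosed area = 441.06 mm².

441.06 mm²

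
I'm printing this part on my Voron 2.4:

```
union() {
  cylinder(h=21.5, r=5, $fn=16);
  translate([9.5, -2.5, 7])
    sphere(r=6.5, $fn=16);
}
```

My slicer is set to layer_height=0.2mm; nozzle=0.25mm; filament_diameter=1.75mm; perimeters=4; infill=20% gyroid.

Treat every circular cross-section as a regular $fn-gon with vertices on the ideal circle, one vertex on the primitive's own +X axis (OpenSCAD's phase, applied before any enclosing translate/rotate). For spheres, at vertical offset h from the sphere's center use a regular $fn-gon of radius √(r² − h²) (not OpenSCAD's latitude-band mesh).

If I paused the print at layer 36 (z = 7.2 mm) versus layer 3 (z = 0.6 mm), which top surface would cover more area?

layer 36 (z = 7.2 mm)

Layer 36 (z = 7.2): the cylinder: section is a regular 16-gon, circumradius r=5 (area = (16/2)·5.000²·sin(360°/16) = 76.54 mm²); the sphere at (9.5, -2.5): section is a regular 16-gon, circumradius = √(r²−h²) = √(6.5²−0.2²) = 6.497 (area = (16/2)·6.497²·sin(360°/16) = 129.22 mm²); Merging all regions: the regions partially overlap — summed areas 205.76 mm² minus the doubly-counted overlap 5.79 mm² gives 199.97 mm² — area = 199.97 mm². So its area = 199.97 mm². Layer 3 (z = 0.6): the cylinder: section is a regular 16-gon, circumradius r=5 (area = (16/2)·5.000²·sin(360°/16) = 76.54 mm²); the r=6.5 sphere at (9.5, -2.5) slices to a regular 16-gon of circumradius 1.136 (√(r²−h²) with h=6.4 from center) (area = (16/2)·1.136²·sin(360°/16) = 3.95 mm²); Combining (union): the 2 present regions are separate (no shared area or edge), so areas and boundary lengths simply add and each stays a separate island — area = 80.49 mm². So its area = 80.49 mm². Layer 36 is larger (199.97 vs 80.49 mm²).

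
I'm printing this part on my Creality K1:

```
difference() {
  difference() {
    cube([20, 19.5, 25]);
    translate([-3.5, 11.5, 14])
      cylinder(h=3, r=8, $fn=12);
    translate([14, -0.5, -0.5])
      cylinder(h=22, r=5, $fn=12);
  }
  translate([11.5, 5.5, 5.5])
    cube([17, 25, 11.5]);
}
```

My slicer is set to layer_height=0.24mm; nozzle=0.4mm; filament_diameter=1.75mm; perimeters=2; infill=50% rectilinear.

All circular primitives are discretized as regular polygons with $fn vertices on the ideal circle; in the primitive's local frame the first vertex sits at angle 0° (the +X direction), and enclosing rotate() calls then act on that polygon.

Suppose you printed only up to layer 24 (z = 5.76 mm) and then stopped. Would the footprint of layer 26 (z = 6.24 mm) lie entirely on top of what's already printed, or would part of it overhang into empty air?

entirely on top

Compare the two slices. At z = 5.76: the cube (footprint 20×19.5) is included at this height (area 390.00 mm²); the cylinder at (-3.5, 11.5) is absent (z outside [14, 17]); the r=5 cylinder at (14, -0.5) gives a regular 12-gon of circumradius 5 (constant along its height) (area = (12/2)·5.000²·sin(360°/12) = 75.00 mm²); After the difference (first − rest): starting from the 20×19.5 cube (390.00 mm²), the r=5 cylinder at (14, -0.5) partially overlaps it — only the 32.57 mm² overlap (of its 75.00 mm²) is removed, clipping the outline — area = 357.43 mm²; the 17×25 cube at (11.5, 5.5) contributes its full rectangle (area 425.00 mm²); Taking the first minus the rest: starting from the result so far (357.43 mm²), the 17×25 cube at (11.5, 5.5) partially overlaps it — only the 119.00 mm² overlap (of its 425.00 mm²) is removed, clipping the outline — area = 238.43 mm². At z = 6.24: the cube is present — its section is the full 20×19.5 rectangle (area 390.00 mm²); the cylinder at (-3.5, 11.5) is absent (z outside [14, 17]); the cylinder at (14, -0.5): section is a regular 12-gon, circumradius r=5 (area = (12/2)·5.000²·sin(360°/12) = 75.00 mm²); Subtracting the remaining from the first: starting from the 20×19.5 cube (390.00 mm²), the r=5 cylinder at (14, -0.5) partially overlaps it — only the 32.57 mm² overlap (of its 75.00 mm²) is removed, clipping the outline — area = 357.43 mm²; the cube at (11.5, 5.5) is present — its section is the full 17×25 rectangle (area 425.00 mm²); After the difference (first − rest): starting from that combined region (357.43 mm²), the 17×25 cube at (11.5, 5.5) partially overlaps it — only the 119.00 mm² overlap (of its 425.00 mm²) is removed, clipping the outline — area = 238.43 mm². Checking containment: the cross-section at z = 6.24 is a subset of the cross-section at z = 5.76.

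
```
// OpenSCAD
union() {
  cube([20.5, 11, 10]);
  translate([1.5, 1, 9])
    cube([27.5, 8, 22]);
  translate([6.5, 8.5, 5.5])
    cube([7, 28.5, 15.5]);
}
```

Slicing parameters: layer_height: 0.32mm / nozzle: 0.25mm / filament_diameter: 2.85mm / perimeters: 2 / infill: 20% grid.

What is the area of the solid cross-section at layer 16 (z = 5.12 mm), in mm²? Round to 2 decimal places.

225.50 mm²

At z = 5.12 mm: the cube is present — its section is the full 20.5×11 rectangle (area 225.50 mm²); the cube at (1.5, 1) is absent (z outside [9, 31]); the cube at (6.5, 8.5) is not intersected at this z (z outside [5.5, 21]); Taking the union: only the 20.5×11 cube is present, so the union is just that shape — area = 225.50 mm². Overall, the cross-section is a single solid region. Net area = 225.50 mm².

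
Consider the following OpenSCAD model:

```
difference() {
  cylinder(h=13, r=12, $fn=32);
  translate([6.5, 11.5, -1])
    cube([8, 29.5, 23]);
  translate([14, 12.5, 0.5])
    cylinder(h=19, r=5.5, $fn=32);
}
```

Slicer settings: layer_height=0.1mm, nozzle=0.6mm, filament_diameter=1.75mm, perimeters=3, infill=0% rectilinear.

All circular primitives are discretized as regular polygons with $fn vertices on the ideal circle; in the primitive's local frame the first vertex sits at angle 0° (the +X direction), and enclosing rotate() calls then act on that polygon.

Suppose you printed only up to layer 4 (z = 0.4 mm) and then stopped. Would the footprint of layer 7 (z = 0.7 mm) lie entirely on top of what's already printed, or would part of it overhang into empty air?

Compare the two slices. At z = 0.4: the r=12 cylinder contributes a regular 32-gon of circumradius 12 (area = (32/2)·12.000²·sin(360°/32) = 449.49 mm²); the 8×29.5 cube at (6.5, 11.5) contributes its full rectangle (area 236.00 mm²); the cylinder at (14, 12.5) does not reach this height (z outside [0.5, 19.5]); Subtracting the remaining from the first: starting from the r=12 cylinder (449.49 mm²), the 8×29.5 cube at (6.5, 11.5) misses the remaining region (no effect) — area = 449.49 mm². At z = 0.7: the r=12 cylinder contributes a regular 32-gon of circumradius 12 (area = (32/2)·12.000²·sin(360°/32) = 449.49 mm²); the 8×29.5 cube at (6.5, 11.5) contributes its full rectangle (area 236.00 mm²); the cylinder at (14, 12.5): section is a regular 32-gon, circumradius r=5.5 (area = (32/2)·5.500²·sin(360°/32) = 94.42 mm²); Taking the first minus the rest: starting from the r=12 cylinder (449.49 mm²), the 8×29.5 cube at (6.5, 11.5) misses the remaining region (no effect); the r=5.5 cylinder at (14, 12.5) misses the remaining region (no effect) — area = 449.49 mm². Checking containment: the cross-section at z = 0.7 is a subset of the cross-section at z = 0.4.

entirely on top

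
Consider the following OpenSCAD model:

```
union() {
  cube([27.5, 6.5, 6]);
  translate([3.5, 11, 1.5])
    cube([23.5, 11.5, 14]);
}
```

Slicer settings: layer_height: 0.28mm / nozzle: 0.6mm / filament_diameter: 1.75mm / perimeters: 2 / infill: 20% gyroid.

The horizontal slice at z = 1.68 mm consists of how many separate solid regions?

2

At z = 1.68 mm: the cube (footprint 27.5×6.5) is included at this height; the 23.5×11.5 cube at (3.5, 11) contributes its full rectangle; Combining (union): the 2 present regions are separate (no shared area or edge), so areas and boundary lengths simply add and each stays a separate island — 2 connected regions. The result has 2 disconnected regions.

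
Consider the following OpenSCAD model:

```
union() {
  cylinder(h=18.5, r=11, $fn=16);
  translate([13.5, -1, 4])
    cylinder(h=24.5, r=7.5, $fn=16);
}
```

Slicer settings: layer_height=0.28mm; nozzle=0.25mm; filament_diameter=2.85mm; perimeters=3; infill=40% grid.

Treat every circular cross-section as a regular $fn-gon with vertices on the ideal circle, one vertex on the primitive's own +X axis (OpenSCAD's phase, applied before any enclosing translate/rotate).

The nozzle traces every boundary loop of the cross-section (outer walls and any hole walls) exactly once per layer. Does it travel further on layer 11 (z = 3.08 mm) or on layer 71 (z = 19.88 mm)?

Layer 11 (z = 3.08): the r=11 cylinder gives a regular 16-gon of circumradius 11 (constant along its height) (perimeter = 2·16·11.000·sin(180°/16) = 68.67 mm); the cylinder at (13.5, -1) is absent (z outside [4, 28.5]); Merging all regions: only the r=11 cylinder is present, so the union is just that shape — boundary = 68.67 mm. So its perimeter = 68.67 mm. Layer 71 (z = 19.88): the cylinder is not intersected at this z (z outside [0, 18.5]); the r=7.5 cylinder at (13.5, -1) gives a regular 16-gon of circumradius 7.5 (constant along its height) (perimeter = 2·16·7.500·sin(180°/16) = 46.82 mm); Merging all regions: only the r=7.5 cylinder at (13.5, -1) is present, so the union is just that shape — boundary = 46.82 mm. So its perimeter = 46.82 mm. Layer 11 is larger (68.67 vs 46.82 mm).

layer 11 (z = 3.08 mm)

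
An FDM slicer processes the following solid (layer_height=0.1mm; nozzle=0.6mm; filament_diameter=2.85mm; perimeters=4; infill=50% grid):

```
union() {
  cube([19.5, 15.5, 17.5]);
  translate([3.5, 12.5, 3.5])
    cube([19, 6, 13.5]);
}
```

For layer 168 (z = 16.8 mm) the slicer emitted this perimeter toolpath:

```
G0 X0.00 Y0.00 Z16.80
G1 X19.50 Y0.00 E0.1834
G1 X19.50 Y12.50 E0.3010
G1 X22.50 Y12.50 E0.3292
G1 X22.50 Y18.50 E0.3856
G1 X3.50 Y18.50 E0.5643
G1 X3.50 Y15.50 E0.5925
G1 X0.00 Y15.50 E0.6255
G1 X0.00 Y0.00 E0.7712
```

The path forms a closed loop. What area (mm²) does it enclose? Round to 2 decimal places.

Apply the shoelace formula to the sequence of (X, Y) vertices; enclosed area = 368.25 mm².

368.25 mm²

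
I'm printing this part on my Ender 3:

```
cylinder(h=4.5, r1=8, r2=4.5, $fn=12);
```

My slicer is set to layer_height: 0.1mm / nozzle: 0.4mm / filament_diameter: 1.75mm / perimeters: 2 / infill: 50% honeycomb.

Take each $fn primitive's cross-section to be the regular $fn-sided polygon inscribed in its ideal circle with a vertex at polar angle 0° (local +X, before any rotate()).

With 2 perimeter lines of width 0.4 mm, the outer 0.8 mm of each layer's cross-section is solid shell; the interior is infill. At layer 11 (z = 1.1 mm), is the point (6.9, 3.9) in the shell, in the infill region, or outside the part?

At z = 1.1 mm: the cone: at t=0.244 of its height the radius interpolates to r₁+(r₂−r₁)t = 7.144, giving a regular 12-gon of that circumradius. Overall, the cross-section is a single solid region. The nearest boundary edge runs (7.14, 0.00)→(6.19, 3.57); distance from the point to it = 0.78 mm. The point is not inside any of the regions above, so it lies outside the cross-section (0.78 mm from the nearest boundary).

outside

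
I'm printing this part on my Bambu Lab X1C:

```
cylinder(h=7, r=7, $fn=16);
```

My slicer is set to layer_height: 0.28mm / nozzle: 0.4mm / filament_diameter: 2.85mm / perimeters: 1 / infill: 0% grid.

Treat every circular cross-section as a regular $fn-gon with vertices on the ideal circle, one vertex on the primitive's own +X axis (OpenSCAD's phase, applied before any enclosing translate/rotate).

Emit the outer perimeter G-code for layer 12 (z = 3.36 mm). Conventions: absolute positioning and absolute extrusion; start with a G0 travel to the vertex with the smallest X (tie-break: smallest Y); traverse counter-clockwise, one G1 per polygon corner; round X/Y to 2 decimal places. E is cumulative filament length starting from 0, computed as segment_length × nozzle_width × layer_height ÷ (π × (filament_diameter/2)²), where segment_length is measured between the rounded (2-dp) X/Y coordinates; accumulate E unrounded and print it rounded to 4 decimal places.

G0 X-7.00 Y0.00 Z3.36
G1 X-6.47 Y-2.68 E0.0480
G1 X-4.95 Y-4.95 E0.0959
G1 X-2.68 Y-6.47 E0.1439
G1 X0.00 Y-7.00 E0.1919
G1 X2.68 Y-6.47 E0.2398
G1 X4.95 Y-4.95 E0.2878
G1 X6.47 Y-2.68 E0.3357
G1 X7.00 Y0.00 E0.3837
G1 X6.47 Y2.68 E0.4317
G1 X4.95 Y4.95 E0.4796
G1 X2.68 Y6.47 E0.5276
G1 X0.00 Y7.00 E0.5756
G1 X-2.68 Y6.47 E0.6235
G1 X-4.95 Y4.95 E0.6715
G1 X-6.47 Y2.68 E0.7194
G1 X-7.00 Y0.00 E0.7674

At z = 3.36 mm: the cylinder: section is a regular 16-gon, circumradius r=7. The outline is a single polygon with 16 vertices. Extrusion per mm of travel: 0.4 × 0.28 / (π × 1.425²) = 0.017557. Accumulating E over each segment gives final E = 0.7674.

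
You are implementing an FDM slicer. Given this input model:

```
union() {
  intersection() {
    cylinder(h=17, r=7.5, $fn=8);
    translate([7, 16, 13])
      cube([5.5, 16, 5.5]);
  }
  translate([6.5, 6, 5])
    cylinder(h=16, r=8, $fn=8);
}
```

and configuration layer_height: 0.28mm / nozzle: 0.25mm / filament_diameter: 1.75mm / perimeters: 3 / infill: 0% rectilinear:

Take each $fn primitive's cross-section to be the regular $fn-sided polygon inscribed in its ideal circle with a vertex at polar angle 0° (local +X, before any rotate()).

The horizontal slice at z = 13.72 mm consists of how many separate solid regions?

1

At z = 13.72 mm: the r=7.5 cylinder gives a regular 8-gon of circumradius 7.5 (constant along its height); the cube at (7, 16) is present — its section is the full 5.5×16 rectangle; Keeping only the common overlap: the 5.5×16 cube at (7, 16) does not overlap the r=7.5 cylinder (empty) — nothing remains; the r=8 cylinder at (6.5, 6) contributes a regular 8-gon of circumradius 8; Combining (union): only the r=8 cylinder at (6.5, 6) is present, so the union is just that shape — 1 connected region. The result has 1 disconnected region.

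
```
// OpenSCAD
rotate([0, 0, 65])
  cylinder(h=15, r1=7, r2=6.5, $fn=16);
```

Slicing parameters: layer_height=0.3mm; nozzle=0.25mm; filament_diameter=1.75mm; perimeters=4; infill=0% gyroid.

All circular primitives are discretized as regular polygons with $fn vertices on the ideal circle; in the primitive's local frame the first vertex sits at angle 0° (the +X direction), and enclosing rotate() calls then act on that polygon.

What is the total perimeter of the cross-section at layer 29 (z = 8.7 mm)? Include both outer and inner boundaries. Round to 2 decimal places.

41.89 mm

At z = 8.7 mm: the cone contributes a regular 16-gon of circumradius 6.710 (interpolated between r1=7 and r2=6.5 at t=0.580) (perimeter = 2·16·6.710·sin(180°/16) = 41.89 mm); (whole slice rotated 65° about Z — lengths, areas and connectivity unchanged). Overall, the cross-section is a single solid region. Total boundary length (outer) = 41.89 mm.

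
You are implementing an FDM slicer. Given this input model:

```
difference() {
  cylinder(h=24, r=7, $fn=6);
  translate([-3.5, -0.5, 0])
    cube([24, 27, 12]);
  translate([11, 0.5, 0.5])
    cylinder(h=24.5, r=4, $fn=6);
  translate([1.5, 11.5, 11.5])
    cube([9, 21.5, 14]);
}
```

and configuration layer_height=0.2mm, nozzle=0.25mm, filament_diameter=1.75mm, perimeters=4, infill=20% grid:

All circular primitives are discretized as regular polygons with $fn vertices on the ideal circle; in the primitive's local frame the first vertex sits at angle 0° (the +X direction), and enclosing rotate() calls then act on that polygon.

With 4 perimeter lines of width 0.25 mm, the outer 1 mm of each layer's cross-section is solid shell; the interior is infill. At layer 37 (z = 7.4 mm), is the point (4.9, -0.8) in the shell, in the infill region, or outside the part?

shell

At z = 7.4 mm: the cylinder: section is a regular 6-gon, circumradius r=7; the cube at (-3.5, -0.5) (footprint 24×27) is included at this height; the r=4 cylinder at (11, 0.5) contributes a regular 6-gon of circumradius 4; the cube at (1.5, 11.5) is not intersected at this z (z outside [11.5, 25.5]); After the difference (first − rest): starting from the r=7 cylinder, the 24×27 cube at (-3.5, -0.5) partially overlaps it — only the 58.22 mm² overlap (of its 648.00 mm²) is removed, clipping the outline; the r=4 cylinder at (11, 0.5) misses the remaining region (no effect) — 1 connected region. Overall, the cross-section is a single solid region. The nearest boundary edge runs (-3.50, -0.50)→(6.71, -0.50); distance from the point to it = 0.30 mm. The point is inside the cross-section, 0.30 mm from the nearest boundary — within the 1 mm shell band (4 × 0.25).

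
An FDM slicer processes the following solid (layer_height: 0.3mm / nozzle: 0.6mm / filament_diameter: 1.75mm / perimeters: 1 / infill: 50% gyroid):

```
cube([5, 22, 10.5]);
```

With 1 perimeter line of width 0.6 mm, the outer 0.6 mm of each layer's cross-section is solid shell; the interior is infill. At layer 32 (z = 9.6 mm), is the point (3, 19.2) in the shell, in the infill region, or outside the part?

infill

At z = 9.6 mm: the 5×22 cube contributes its full rectangle. Overall, the cross-section is a single solid region. The nearest boundary edge runs (5.00, 0.00)→(5.00, 22.00); distance from the point to it = 2.00 mm. The point is inside the cross-section and 2.00 mm from the nearest boundary — more than the 0.6 mm shell width (1 × 0.6), so it's in the infill interior.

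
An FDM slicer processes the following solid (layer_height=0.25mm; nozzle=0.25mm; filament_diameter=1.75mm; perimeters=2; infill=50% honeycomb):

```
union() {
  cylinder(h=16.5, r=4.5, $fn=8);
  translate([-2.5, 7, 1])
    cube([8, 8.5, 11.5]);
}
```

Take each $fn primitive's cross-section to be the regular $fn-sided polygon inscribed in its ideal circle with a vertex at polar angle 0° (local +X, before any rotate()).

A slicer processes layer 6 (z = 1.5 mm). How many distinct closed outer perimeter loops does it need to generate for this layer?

At z = 1.5 mm: the r=4.5 cylinder contributes a regular 8-gon of circumradius 4.5; the 8×8.5 cube at (-2.5, 7) contributes its full rectangle; Merging all regions: the 2 present regions are separate (no shared area or edge), so areas and boundary lengths simply add and each stays a separate island — 2 connected regions. The result has 2 disconnected regions.

2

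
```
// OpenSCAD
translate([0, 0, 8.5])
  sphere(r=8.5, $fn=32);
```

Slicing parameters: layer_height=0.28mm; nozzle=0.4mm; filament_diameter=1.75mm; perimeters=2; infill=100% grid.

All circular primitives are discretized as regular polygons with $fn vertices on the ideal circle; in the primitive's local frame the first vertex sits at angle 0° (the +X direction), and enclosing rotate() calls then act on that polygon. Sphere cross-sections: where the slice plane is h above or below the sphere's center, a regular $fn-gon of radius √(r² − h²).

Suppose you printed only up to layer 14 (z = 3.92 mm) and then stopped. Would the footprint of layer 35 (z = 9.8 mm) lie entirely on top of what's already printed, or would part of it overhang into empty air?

Compare the two slices. At z = 3.92: the sphere: section is a regular 32-gon, circumradius = √(r²−h²) = √(8.5²−4.58²) = 7.161 (area = (32/2)·7.161²·sin(360°/32) = 160.05 mm²). At z = 9.8: the r=8.5 sphere slices to a regular 32-gon of circumradius 8.400 (√(r²−h²) with h=1.3 from center) (area = (32/2)·8.400²·sin(360°/32) = 220.25 mm²). Checking containment: at z = 9.8 the cross-section extends beyond the z = 3.92 cross-section by about 60.20 mm².

part overhangs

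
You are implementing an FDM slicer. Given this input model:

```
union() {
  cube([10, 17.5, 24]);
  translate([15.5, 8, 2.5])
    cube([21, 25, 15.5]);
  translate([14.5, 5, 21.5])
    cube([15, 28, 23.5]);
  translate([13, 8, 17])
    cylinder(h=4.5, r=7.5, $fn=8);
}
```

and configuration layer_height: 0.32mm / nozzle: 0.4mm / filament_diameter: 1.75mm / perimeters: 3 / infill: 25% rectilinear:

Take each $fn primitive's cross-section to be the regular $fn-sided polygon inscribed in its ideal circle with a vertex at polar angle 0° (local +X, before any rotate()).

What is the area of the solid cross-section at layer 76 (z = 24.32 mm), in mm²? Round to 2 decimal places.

420.00 mm²

At z = 24.32 mm: the cube does not reach this height (z outside [0, 24]); the cube at (15.5, 8) is absent (z outside [2.5, 18]); the cube at (14.5, 5) is present — its section is the full 15×28 rectangle (area 420.00 mm²); the cylinder at (13, 8) is not intersected at this z (z outside [17, 21.5]); Merging all regions: only the 15×28 cube at (14.5, 5) is present, so the union is just that shape — area = 420.00 mm². Overall, the cross-section is a single solid region. Net area = 420.00 mm².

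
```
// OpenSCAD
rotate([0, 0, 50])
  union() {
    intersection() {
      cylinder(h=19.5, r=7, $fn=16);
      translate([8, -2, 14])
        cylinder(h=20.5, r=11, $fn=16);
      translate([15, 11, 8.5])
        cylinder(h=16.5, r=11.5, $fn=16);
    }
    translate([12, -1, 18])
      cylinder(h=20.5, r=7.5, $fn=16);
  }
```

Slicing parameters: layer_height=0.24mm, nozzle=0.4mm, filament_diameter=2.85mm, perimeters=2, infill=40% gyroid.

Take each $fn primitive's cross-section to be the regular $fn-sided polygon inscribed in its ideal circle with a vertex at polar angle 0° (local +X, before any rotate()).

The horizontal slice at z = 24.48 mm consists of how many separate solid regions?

1

At z = 24.48 mm: the cylinder is absent (z outside [0, 19.5]); the cylinder at (8, -2): section is a regular 16-gon, circumradius r=11; the r=11.5 cylinder at (15, 11) contributes a regular 16-gon of circumradius 11.5; Taking the intersection: at least one operand is absent at this height, so nothing remains; the r=7.5 cylinder at (12, -1) gives a regular 16-gon of circumradius 7.5 (constant along its height); Taking the union: only the r=7.5 cylinder at (12, -1) is present, so the union is just that shape — 1 connected region; (whole slice rotated 50° about Z — lengths, areas and connectivity unchanged). The result has 1 disconnected region.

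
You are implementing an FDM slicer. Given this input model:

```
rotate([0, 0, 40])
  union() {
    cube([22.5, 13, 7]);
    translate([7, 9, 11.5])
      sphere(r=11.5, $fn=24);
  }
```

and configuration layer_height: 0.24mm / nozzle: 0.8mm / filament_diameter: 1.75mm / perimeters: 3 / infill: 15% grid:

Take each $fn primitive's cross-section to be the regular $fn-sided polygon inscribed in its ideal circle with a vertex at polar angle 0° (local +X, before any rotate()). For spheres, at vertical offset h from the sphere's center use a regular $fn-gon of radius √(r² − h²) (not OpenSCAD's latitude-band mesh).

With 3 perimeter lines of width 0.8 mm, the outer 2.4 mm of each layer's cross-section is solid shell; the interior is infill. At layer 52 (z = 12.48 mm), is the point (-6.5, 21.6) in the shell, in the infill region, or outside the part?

At z = 12.48 mm: the cube is absent (z outside [0, 7]); the r=11.5 sphere at (7, 9) slices to a regular 24-gon of circumradius 11.458 (√(r²−h²) with h=0.98 from center); Combining (union): only the r=11.5 sphere at (7, 9) is present, so the union is just that shape — 1 connected region; (rotated 40° about Z; rotation is an isometry so areas/perimeters/island counts are preserved). Overall, the cross-section is a single solid region. Undo the 40° rotation: the query point maps to (8.905, 20.725) in the un-rotated model frame. The nearest boundary edge runs (9.97, 20.07)→(7.00, 20.46); distance from the point to it = 0.51 mm. The point is not inside any of the regions above, so it lies outside the cross-section (0.51 mm from the nearest boundary).

outside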